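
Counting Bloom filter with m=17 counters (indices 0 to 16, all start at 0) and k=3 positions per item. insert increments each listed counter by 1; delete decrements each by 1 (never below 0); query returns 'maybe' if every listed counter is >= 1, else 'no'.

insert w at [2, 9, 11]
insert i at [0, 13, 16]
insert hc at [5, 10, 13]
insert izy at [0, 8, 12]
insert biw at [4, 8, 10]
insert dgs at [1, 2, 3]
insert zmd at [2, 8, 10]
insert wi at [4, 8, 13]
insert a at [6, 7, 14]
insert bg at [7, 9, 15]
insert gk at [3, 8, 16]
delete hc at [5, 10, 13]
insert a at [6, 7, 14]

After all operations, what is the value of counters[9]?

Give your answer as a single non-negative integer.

Answer: 2

Derivation:
Step 1: insert w at [2, 9, 11] -> counters=[0,0,1,0,0,0,0,0,0,1,0,1,0,0,0,0,0]
Step 2: insert i at [0, 13, 16] -> counters=[1,0,1,0,0,0,0,0,0,1,0,1,0,1,0,0,1]
Step 3: insert hc at [5, 10, 13] -> counters=[1,0,1,0,0,1,0,0,0,1,1,1,0,2,0,0,1]
Step 4: insert izy at [0, 8, 12] -> counters=[2,0,1,0,0,1,0,0,1,1,1,1,1,2,0,0,1]
Step 5: insert biw at [4, 8, 10] -> counters=[2,0,1,0,1,1,0,0,2,1,2,1,1,2,0,0,1]
Step 6: insert dgs at [1, 2, 3] -> counters=[2,1,2,1,1,1,0,0,2,1,2,1,1,2,0,0,1]
Step 7: insert zmd at [2, 8, 10] -> counters=[2,1,3,1,1,1,0,0,3,1,3,1,1,2,0,0,1]
Step 8: insert wi at [4, 8, 13] -> counters=[2,1,3,1,2,1,0,0,4,1,3,1,1,3,0,0,1]
Step 9: insert a at [6, 7, 14] -> counters=[2,1,3,1,2,1,1,1,4,1,3,1,1,3,1,0,1]
Step 10: insert bg at [7, 9, 15] -> counters=[2,1,3,1,2,1,1,2,4,2,3,1,1,3,1,1,1]
Step 11: insert gk at [3, 8, 16] -> counters=[2,1,3,2,2,1,1,2,5,2,3,1,1,3,1,1,2]
Step 12: delete hc at [5, 10, 13] -> counters=[2,1,3,2,2,0,1,2,5,2,2,1,1,2,1,1,2]
Step 13: insert a at [6, 7, 14] -> counters=[2,1,3,2,2,0,2,3,5,2,2,1,1,2,2,1,2]
Final counters=[2,1,3,2,2,0,2,3,5,2,2,1,1,2,2,1,2] -> counters[9]=2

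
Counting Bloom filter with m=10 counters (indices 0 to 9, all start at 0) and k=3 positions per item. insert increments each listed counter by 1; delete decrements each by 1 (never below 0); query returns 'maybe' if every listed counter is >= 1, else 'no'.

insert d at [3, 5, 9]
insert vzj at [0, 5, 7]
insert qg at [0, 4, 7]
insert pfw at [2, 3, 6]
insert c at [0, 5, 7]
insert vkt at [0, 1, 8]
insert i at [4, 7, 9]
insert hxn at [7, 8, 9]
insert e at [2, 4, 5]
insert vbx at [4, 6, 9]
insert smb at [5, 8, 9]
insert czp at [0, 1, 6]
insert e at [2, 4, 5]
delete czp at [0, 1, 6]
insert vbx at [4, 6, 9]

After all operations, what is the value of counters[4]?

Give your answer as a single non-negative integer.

Answer: 6

Derivation:
Step 1: insert d at [3, 5, 9] -> counters=[0,0,0,1,0,1,0,0,0,1]
Step 2: insert vzj at [0, 5, 7] -> counters=[1,0,0,1,0,2,0,1,0,1]
Step 3: insert qg at [0, 4, 7] -> counters=[2,0,0,1,1,2,0,2,0,1]
Step 4: insert pfw at [2, 3, 6] -> counters=[2,0,1,2,1,2,1,2,0,1]
Step 5: insert c at [0, 5, 7] -> counters=[3,0,1,2,1,3,1,3,0,1]
Step 6: insert vkt at [0, 1, 8] -> counters=[4,1,1,2,1,3,1,3,1,1]
Step 7: insert i at [4, 7, 9] -> counters=[4,1,1,2,2,3,1,4,1,2]
Step 8: insert hxn at [7, 8, 9] -> counters=[4,1,1,2,2,3,1,5,2,3]
Step 9: insert e at [2, 4, 5] -> counters=[4,1,2,2,3,4,1,5,2,3]
Step 10: insert vbx at [4, 6, 9] -> counters=[4,1,2,2,4,4,2,5,2,4]
Step 11: insert smb at [5, 8, 9] -> counters=[4,1,2,2,4,5,2,5,3,5]
Step 12: insert czp at [0, 1, 6] -> counters=[5,2,2,2,4,5,3,5,3,5]
Step 13: insert e at [2, 4, 5] -> counters=[5,2,3,2,5,6,3,5,3,5]
Step 14: delete czp at [0, 1, 6] -> counters=[4,1,3,2,5,6,2,5,3,5]
Step 15: insert vbx at [4, 6, 9] -> counters=[4,1,3,2,6,6,3,5,3,6]
Final counters=[4,1,3,2,6,6,3,5,3,6] -> counters[4]=6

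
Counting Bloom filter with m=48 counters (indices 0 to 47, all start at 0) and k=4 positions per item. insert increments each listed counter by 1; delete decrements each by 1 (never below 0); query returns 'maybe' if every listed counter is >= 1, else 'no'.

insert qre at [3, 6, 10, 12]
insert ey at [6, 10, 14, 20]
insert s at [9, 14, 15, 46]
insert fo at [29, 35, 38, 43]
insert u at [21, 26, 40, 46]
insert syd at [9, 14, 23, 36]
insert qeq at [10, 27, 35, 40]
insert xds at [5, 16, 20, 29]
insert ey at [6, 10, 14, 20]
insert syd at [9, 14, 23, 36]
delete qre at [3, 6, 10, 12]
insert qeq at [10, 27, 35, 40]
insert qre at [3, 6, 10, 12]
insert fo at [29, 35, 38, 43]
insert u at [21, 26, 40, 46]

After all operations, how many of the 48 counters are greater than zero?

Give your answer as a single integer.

Answer: 21

Derivation:
Step 1: insert qre at [3, 6, 10, 12] -> counters=[0,0,0,1,0,0,1,0,0,0,1,0,1,0,0,0,0,0,0,0,0,0,0,0,0,0,0,0,0,0,0,0,0,0,0,0,0,0,0,0,0,0,0,0,0,0,0,0]
Step 2: insert ey at [6, 10, 14, 20] -> counters=[0,0,0,1,0,0,2,0,0,0,2,0,1,0,1,0,0,0,0,0,1,0,0,0,0,0,0,0,0,0,0,0,0,0,0,0,0,0,0,0,0,0,0,0,0,0,0,0]
Step 3: insert s at [9, 14, 15, 46] -> counters=[0,0,0,1,0,0,2,0,0,1,2,0,1,0,2,1,0,0,0,0,1,0,0,0,0,0,0,0,0,0,0,0,0,0,0,0,0,0,0,0,0,0,0,0,0,0,1,0]
Step 4: insert fo at [29, 35, 38, 43] -> counters=[0,0,0,1,0,0,2,0,0,1,2,0,1,0,2,1,0,0,0,0,1,0,0,0,0,0,0,0,0,1,0,0,0,0,0,1,0,0,1,0,0,0,0,1,0,0,1,0]
Step 5: insert u at [21, 26, 40, 46] -> counters=[0,0,0,1,0,0,2,0,0,1,2,0,1,0,2,1,0,0,0,0,1,1,0,0,0,0,1,0,0,1,0,0,0,0,0,1,0,0,1,0,1,0,0,1,0,0,2,0]
Step 6: insert syd at [9, 14, 23, 36] -> counters=[0,0,0,1,0,0,2,0,0,2,2,0,1,0,3,1,0,0,0,0,1,1,0,1,0,0,1,0,0,1,0,0,0,0,0,1,1,0,1,0,1,0,0,1,0,0,2,0]
Step 7: insert qeq at [10, 27, 35, 40] -> counters=[0,0,0,1,0,0,2,0,0,2,3,0,1,0,3,1,0,0,0,0,1,1,0,1,0,0,1,1,0,1,0,0,0,0,0,2,1,0,1,0,2,0,0,1,0,0,2,0]
Step 8: insert xds at [5, 16, 20, 29] -> counters=[0,0,0,1,0,1,2,0,0,2,3,0,1,0,3,1,1,0,0,0,2,1,0,1,0,0,1,1,0,2,0,0,0,0,0,2,1,0,1,0,2,0,0,1,0,0,2,0]
Step 9: insert ey at [6, 10, 14, 20] -> counters=[0,0,0,1,0,1,3,0,0,2,4,0,1,0,4,1,1,0,0,0,3,1,0,1,0,0,1,1,0,2,0,0,0,0,0,2,1,0,1,0,2,0,0,1,0,0,2,0]
Step 10: insert syd at [9, 14, 23, 36] -> counters=[0,0,0,1,0,1,3,0,0,3,4,0,1,0,5,1,1,0,0,0,3,1,0,2,0,0,1,1,0,2,0,0,0,0,0,2,2,0,1,0,2,0,0,1,0,0,2,0]
Step 11: delete qre at [3, 6, 10, 12] -> counters=[0,0,0,0,0,1,2,0,0,3,3,0,0,0,5,1,1,0,0,0,3,1,0,2,0,0,1,1,0,2,0,0,0,0,0,2,2,0,1,0,2,0,0,1,0,0,2,0]
Step 12: insert qeq at [10, 27, 35, 40] -> counters=[0,0,0,0,0,1,2,0,0,3,4,0,0,0,5,1,1,0,0,0,3,1,0,2,0,0,1,2,0,2,0,0,0,0,0,3,2,0,1,0,3,0,0,1,0,0,2,0]
Step 13: insert qre at [3, 6, 10, 12] -> counters=[0,0,0,1,0,1,3,0,0,3,5,0,1,0,5,1,1,0,0,0,3,1,0,2,0,0,1,2,0,2,0,0,0,0,0,3,2,0,1,0,3,0,0,1,0,0,2,0]
Step 14: insert fo at [29, 35, 38, 43] -> counters=[0,0,0,1,0,1,3,0,0,3,5,0,1,0,5,1,1,0,0,0,3,1,0,2,0,0,1,2,0,3,0,0,0,0,0,4,2,0,2,0,3,0,0,2,0,0,2,0]
Step 15: insert u at [21, 26, 40, 46] -> counters=[0,0,0,1,0,1,3,0,0,3,5,0,1,0,5,1,1,0,0,0,3,2,0,2,0,0,2,2,0,3,0,0,0,0,0,4,2,0,2,0,4,0,0,2,0,0,3,0]
Final counters=[0,0,0,1,0,1,3,0,0,3,5,0,1,0,5,1,1,0,0,0,3,2,0,2,0,0,2,2,0,3,0,0,0,0,0,4,2,0,2,0,4,0,0,2,0,0,3,0] -> 21 nonzero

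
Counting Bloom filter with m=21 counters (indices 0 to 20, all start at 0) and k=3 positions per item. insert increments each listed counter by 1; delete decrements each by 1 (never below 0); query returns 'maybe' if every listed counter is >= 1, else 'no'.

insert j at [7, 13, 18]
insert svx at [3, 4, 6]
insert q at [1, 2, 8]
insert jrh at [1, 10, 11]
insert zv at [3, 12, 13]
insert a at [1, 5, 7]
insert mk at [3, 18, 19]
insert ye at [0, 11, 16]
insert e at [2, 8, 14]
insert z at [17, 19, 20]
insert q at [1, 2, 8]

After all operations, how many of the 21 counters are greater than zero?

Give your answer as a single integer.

Step 1: insert j at [7, 13, 18] -> counters=[0,0,0,0,0,0,0,1,0,0,0,0,0,1,0,0,0,0,1,0,0]
Step 2: insert svx at [3, 4, 6] -> counters=[0,0,0,1,1,0,1,1,0,0,0,0,0,1,0,0,0,0,1,0,0]
Step 3: insert q at [1, 2, 8] -> counters=[0,1,1,1,1,0,1,1,1,0,0,0,0,1,0,0,0,0,1,0,0]
Step 4: insert jrh at [1, 10, 11] -> counters=[0,2,1,1,1,0,1,1,1,0,1,1,0,1,0,0,0,0,1,0,0]
Step 5: insert zv at [3, 12, 13] -> counters=[0,2,1,2,1,0,1,1,1,0,1,1,1,2,0,0,0,0,1,0,0]
Step 6: insert a at [1, 5, 7] -> counters=[0,3,1,2,1,1,1,2,1,0,1,1,1,2,0,0,0,0,1,0,0]
Step 7: insert mk at [3, 18, 19] -> counters=[0,3,1,3,1,1,1,2,1,0,1,1,1,2,0,0,0,0,2,1,0]
Step 8: insert ye at [0, 11, 16] -> counters=[1,3,1,3,1,1,1,2,1,0,1,2,1,2,0,0,1,0,2,1,0]
Step 9: insert e at [2, 8, 14] -> counters=[1,3,2,3,1,1,1,2,2,0,1,2,1,2,1,0,1,0,2,1,0]
Step 10: insert z at [17, 19, 20] -> counters=[1,3,2,3,1,1,1,2,2,0,1,2,1,2,1,0,1,1,2,2,1]
Step 11: insert q at [1, 2, 8] -> counters=[1,4,3,3,1,1,1,2,3,0,1,2,1,2,1,0,1,1,2,2,1]
Final counters=[1,4,3,3,1,1,1,2,3,0,1,2,1,2,1,0,1,1,2,2,1] -> 19 nonzero

Answer: 19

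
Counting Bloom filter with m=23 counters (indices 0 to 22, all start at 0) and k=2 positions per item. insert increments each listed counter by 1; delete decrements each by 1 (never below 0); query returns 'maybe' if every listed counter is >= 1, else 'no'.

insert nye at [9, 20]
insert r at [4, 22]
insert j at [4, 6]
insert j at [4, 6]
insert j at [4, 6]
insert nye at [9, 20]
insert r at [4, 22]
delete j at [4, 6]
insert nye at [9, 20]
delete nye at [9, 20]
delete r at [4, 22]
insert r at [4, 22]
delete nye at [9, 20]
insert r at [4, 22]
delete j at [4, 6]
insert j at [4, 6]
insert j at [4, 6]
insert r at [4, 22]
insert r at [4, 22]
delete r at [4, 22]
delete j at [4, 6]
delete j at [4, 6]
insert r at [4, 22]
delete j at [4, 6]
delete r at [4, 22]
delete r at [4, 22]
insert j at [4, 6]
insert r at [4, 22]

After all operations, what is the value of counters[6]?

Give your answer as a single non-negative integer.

Step 1: insert nye at [9, 20] -> counters=[0,0,0,0,0,0,0,0,0,1,0,0,0,0,0,0,0,0,0,0,1,0,0]
Step 2: insert r at [4, 22] -> counters=[0,0,0,0,1,0,0,0,0,1,0,0,0,0,0,0,0,0,0,0,1,0,1]
Step 3: insert j at [4, 6] -> counters=[0,0,0,0,2,0,1,0,0,1,0,0,0,0,0,0,0,0,0,0,1,0,1]
Step 4: insert j at [4, 6] -> counters=[0,0,0,0,3,0,2,0,0,1,0,0,0,0,0,0,0,0,0,0,1,0,1]
Step 5: insert j at [4, 6] -> counters=[0,0,0,0,4,0,3,0,0,1,0,0,0,0,0,0,0,0,0,0,1,0,1]
Step 6: insert nye at [9, 20] -> counters=[0,0,0,0,4,0,3,0,0,2,0,0,0,0,0,0,0,0,0,0,2,0,1]
Step 7: insert r at [4, 22] -> counters=[0,0,0,0,5,0,3,0,0,2,0,0,0,0,0,0,0,0,0,0,2,0,2]
Step 8: delete j at [4, 6] -> counters=[0,0,0,0,4,0,2,0,0,2,0,0,0,0,0,0,0,0,0,0,2,0,2]
Step 9: insert nye at [9, 20] -> counters=[0,0,0,0,4,0,2,0,0,3,0,0,0,0,0,0,0,0,0,0,3,0,2]
Step 10: delete nye at [9, 20] -> counters=[0,0,0,0,4,0,2,0,0,2,0,0,0,0,0,0,0,0,0,0,2,0,2]
Step 11: delete r at [4, 22] -> counters=[0,0,0,0,3,0,2,0,0,2,0,0,0,0,0,0,0,0,0,0,2,0,1]
Step 12: insert r at [4, 22] -> counters=[0,0,0,0,4,0,2,0,0,2,0,0,0,0,0,0,0,0,0,0,2,0,2]
Step 13: delete nye at [9, 20] -> counters=[0,0,0,0,4,0,2,0,0,1,0,0,0,0,0,0,0,0,0,0,1,0,2]
Step 14: insert r at [4, 22] -> counters=[0,0,0,0,5,0,2,0,0,1,0,0,0,0,0,0,0,0,0,0,1,0,3]
Step 15: delete j at [4, 6] -> counters=[0,0,0,0,4,0,1,0,0,1,0,0,0,0,0,0,0,0,0,0,1,0,3]
Step 16: insert j at [4, 6] -> counters=[0,0,0,0,5,0,2,0,0,1,0,0,0,0,0,0,0,0,0,0,1,0,3]
Step 17: insert j at [4, 6] -> counters=[0,0,0,0,6,0,3,0,0,1,0,0,0,0,0,0,0,0,0,0,1,0,3]
Step 18: insert r at [4, 22] -> counters=[0,0,0,0,7,0,3,0,0,1,0,0,0,0,0,0,0,0,0,0,1,0,4]
Step 19: insert r at [4, 22] -> counters=[0,0,0,0,8,0,3,0,0,1,0,0,0,0,0,0,0,0,0,0,1,0,5]
Step 20: delete r at [4, 22] -> counters=[0,0,0,0,7,0,3,0,0,1,0,0,0,0,0,0,0,0,0,0,1,0,4]
Step 21: delete j at [4, 6] -> counters=[0,0,0,0,6,0,2,0,0,1,0,0,0,0,0,0,0,0,0,0,1,0,4]
Step 22: delete j at [4, 6] -> counters=[0,0,0,0,5,0,1,0,0,1,0,0,0,0,0,0,0,0,0,0,1,0,4]
Step 23: insert r at [4, 22] -> counters=[0,0,0,0,6,0,1,0,0,1,0,0,0,0,0,0,0,0,0,0,1,0,5]
Step 24: delete j at [4, 6] -> counters=[0,0,0,0,5,0,0,0,0,1,0,0,0,0,0,0,0,0,0,0,1,0,5]
Step 25: delete r at [4, 22] -> counters=[0,0,0,0,4,0,0,0,0,1,0,0,0,0,0,0,0,0,0,0,1,0,4]
Step 26: delete r at [4, 22] -> counters=[0,0,0,0,3,0,0,0,0,1,0,0,0,0,0,0,0,0,0,0,1,0,3]
Step 27: insert j at [4, 6] -> counters=[0,0,0,0,4,0,1,0,0,1,0,0,0,0,0,0,0,0,0,0,1,0,3]
Step 28: insert r at [4, 22] -> counters=[0,0,0,0,5,0,1,0,0,1,0,0,0,0,0,0,0,0,0,0,1,0,4]
Final counters=[0,0,0,0,5,0,1,0,0,1,0,0,0,0,0,0,0,0,0,0,1,0,4] -> counters[6]=1

Answer: 1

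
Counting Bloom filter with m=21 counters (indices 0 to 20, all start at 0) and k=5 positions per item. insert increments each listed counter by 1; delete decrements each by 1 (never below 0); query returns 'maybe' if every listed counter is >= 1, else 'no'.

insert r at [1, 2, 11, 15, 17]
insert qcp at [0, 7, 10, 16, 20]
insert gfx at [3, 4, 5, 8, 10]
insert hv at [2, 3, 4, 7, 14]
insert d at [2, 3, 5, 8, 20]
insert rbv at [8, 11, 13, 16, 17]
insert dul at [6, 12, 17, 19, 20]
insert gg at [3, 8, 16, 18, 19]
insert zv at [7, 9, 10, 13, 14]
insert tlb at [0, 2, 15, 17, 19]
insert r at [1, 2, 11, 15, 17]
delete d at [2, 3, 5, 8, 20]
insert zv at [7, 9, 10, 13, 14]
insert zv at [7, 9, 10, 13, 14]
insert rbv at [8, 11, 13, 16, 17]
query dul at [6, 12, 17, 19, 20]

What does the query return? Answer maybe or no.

Step 1: insert r at [1, 2, 11, 15, 17] -> counters=[0,1,1,0,0,0,0,0,0,0,0,1,0,0,0,1,0,1,0,0,0]
Step 2: insert qcp at [0, 7, 10, 16, 20] -> counters=[1,1,1,0,0,0,0,1,0,0,1,1,0,0,0,1,1,1,0,0,1]
Step 3: insert gfx at [3, 4, 5, 8, 10] -> counters=[1,1,1,1,1,1,0,1,1,0,2,1,0,0,0,1,1,1,0,0,1]
Step 4: insert hv at [2, 3, 4, 7, 14] -> counters=[1,1,2,2,2,1,0,2,1,0,2,1,0,0,1,1,1,1,0,0,1]
Step 5: insert d at [2, 3, 5, 8, 20] -> counters=[1,1,3,3,2,2,0,2,2,0,2,1,0,0,1,1,1,1,0,0,2]
Step 6: insert rbv at [8, 11, 13, 16, 17] -> counters=[1,1,3,3,2,2,0,2,3,0,2,2,0,1,1,1,2,2,0,0,2]
Step 7: insert dul at [6, 12, 17, 19, 20] -> counters=[1,1,3,3,2,2,1,2,3,0,2,2,1,1,1,1,2,3,0,1,3]
Step 8: insert gg at [3, 8, 16, 18, 19] -> counters=[1,1,3,4,2,2,1,2,4,0,2,2,1,1,1,1,3,3,1,2,3]
Step 9: insert zv at [7, 9, 10, 13, 14] -> counters=[1,1,3,4,2,2,1,3,4,1,3,2,1,2,2,1,3,3,1,2,3]
Step 10: insert tlb at [0, 2, 15, 17, 19] -> counters=[2,1,4,4,2,2,1,3,4,1,3,2,1,2,2,2,3,4,1,3,3]
Step 11: insert r at [1, 2, 11, 15, 17] -> counters=[2,2,5,4,2,2,1,3,4,1,3,3,1,2,2,3,3,5,1,3,3]
Step 12: delete d at [2, 3, 5, 8, 20] -> counters=[2,2,4,3,2,1,1,3,3,1,3,3,1,2,2,3,3,5,1,3,2]
Step 13: insert zv at [7, 9, 10, 13, 14] -> counters=[2,2,4,3,2,1,1,4,3,2,4,3,1,3,3,3,3,5,1,3,2]
Step 14: insert zv at [7, 9, 10, 13, 14] -> counters=[2,2,4,3,2,1,1,5,3,3,5,3,1,4,4,3,3,5,1,3,2]
Step 15: insert rbv at [8, 11, 13, 16, 17] -> counters=[2,2,4,3,2,1,1,5,4,3,5,4,1,5,4,3,4,6,1,3,2]
Query dul: check counters[6]=1 counters[12]=1 counters[17]=6 counters[19]=3 counters[20]=2 -> maybe

Answer: maybe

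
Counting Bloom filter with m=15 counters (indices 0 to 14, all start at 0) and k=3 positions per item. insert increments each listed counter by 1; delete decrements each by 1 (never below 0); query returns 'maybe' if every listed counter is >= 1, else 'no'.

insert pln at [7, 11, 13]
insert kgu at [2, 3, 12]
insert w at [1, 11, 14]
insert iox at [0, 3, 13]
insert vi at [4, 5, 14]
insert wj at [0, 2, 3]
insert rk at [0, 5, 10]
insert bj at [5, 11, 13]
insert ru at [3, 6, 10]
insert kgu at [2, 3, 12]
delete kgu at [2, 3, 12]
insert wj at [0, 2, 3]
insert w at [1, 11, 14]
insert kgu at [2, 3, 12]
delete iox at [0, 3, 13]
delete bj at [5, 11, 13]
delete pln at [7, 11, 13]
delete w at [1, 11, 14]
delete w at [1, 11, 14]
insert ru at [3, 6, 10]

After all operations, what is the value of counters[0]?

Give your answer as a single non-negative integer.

Step 1: insert pln at [7, 11, 13] -> counters=[0,0,0,0,0,0,0,1,0,0,0,1,0,1,0]
Step 2: insert kgu at [2, 3, 12] -> counters=[0,0,1,1,0,0,0,1,0,0,0,1,1,1,0]
Step 3: insert w at [1, 11, 14] -> counters=[0,1,1,1,0,0,0,1,0,0,0,2,1,1,1]
Step 4: insert iox at [0, 3, 13] -> counters=[1,1,1,2,0,0,0,1,0,0,0,2,1,2,1]
Step 5: insert vi at [4, 5, 14] -> counters=[1,1,1,2,1,1,0,1,0,0,0,2,1,2,2]
Step 6: insert wj at [0, 2, 3] -> counters=[2,1,2,3,1,1,0,1,0,0,0,2,1,2,2]
Step 7: insert rk at [0, 5, 10] -> counters=[3,1,2,3,1,2,0,1,0,0,1,2,1,2,2]
Step 8: insert bj at [5, 11, 13] -> counters=[3,1,2,3,1,3,0,1,0,0,1,3,1,3,2]
Step 9: insert ru at [3, 6, 10] -> counters=[3,1,2,4,1,3,1,1,0,0,2,3,1,3,2]
Step 10: insert kgu at [2, 3, 12] -> counters=[3,1,3,5,1,3,1,1,0,0,2,3,2,3,2]
Step 11: delete kgu at [2, 3, 12] -> counters=[3,1,2,4,1,3,1,1,0,0,2,3,1,3,2]
Step 12: insert wj at [0, 2, 3] -> counters=[4,1,3,5,1,3,1,1,0,0,2,3,1,3,2]
Step 13: insert w at [1, 11, 14] -> counters=[4,2,3,5,1,3,1,1,0,0,2,4,1,3,3]
Step 14: insert kgu at [2, 3, 12] -> counters=[4,2,4,6,1,3,1,1,0,0,2,4,2,3,3]
Step 15: delete iox at [0, 3, 13] -> counters=[3,2,4,5,1,3,1,1,0,0,2,4,2,2,3]
Step 16: delete bj at [5, 11, 13] -> counters=[3,2,4,5,1,2,1,1,0,0,2,3,2,1,3]
Step 17: delete pln at [7, 11, 13] -> counters=[3,2,4,5,1,2,1,0,0,0,2,2,2,0,3]
Step 18: delete w at [1, 11, 14] -> counters=[3,1,4,5,1,2,1,0,0,0,2,1,2,0,2]
Step 19: delete w at [1, 11, 14] -> counters=[3,0,4,5,1,2,1,0,0,0,2,0,2,0,1]
Step 20: insert ru at [3, 6, 10] -> counters=[3,0,4,6,1,2,2,0,0,0,3,0,2,0,1]
Final counters=[3,0,4,6,1,2,2,0,0,0,3,0,2,0,1] -> counters[0]=3

Answer: 3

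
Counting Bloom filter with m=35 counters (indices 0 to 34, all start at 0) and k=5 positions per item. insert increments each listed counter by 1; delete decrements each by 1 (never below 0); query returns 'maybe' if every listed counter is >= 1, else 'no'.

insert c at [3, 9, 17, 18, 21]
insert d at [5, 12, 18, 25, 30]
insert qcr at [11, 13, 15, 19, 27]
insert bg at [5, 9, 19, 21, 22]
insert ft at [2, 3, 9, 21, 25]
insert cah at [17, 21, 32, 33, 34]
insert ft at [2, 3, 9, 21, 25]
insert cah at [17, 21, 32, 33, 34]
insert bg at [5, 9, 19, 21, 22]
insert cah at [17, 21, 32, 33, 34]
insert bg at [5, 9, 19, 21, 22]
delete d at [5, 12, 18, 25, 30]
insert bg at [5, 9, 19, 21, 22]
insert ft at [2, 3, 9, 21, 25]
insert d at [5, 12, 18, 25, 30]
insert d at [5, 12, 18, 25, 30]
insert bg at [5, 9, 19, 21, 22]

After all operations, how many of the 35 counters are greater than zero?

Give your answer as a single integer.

Answer: 19

Derivation:
Step 1: insert c at [3, 9, 17, 18, 21] -> counters=[0,0,0,1,0,0,0,0,0,1,0,0,0,0,0,0,0,1,1,0,0,1,0,0,0,0,0,0,0,0,0,0,0,0,0]
Step 2: insert d at [5, 12, 18, 25, 30] -> counters=[0,0,0,1,0,1,0,0,0,1,0,0,1,0,0,0,0,1,2,0,0,1,0,0,0,1,0,0,0,0,1,0,0,0,0]
Step 3: insert qcr at [11, 13, 15, 19, 27] -> counters=[0,0,0,1,0,1,0,0,0,1,0,1,1,1,0,1,0,1,2,1,0,1,0,0,0,1,0,1,0,0,1,0,0,0,0]
Step 4: insert bg at [5, 9, 19, 21, 22] -> counters=[0,0,0,1,0,2,0,0,0,2,0,1,1,1,0,1,0,1,2,2,0,2,1,0,0,1,0,1,0,0,1,0,0,0,0]
Step 5: insert ft at [2, 3, 9, 21, 25] -> counters=[0,0,1,2,0,2,0,0,0,3,0,1,1,1,0,1,0,1,2,2,0,3,1,0,0,2,0,1,0,0,1,0,0,0,0]
Step 6: insert cah at [17, 21, 32, 33, 34] -> counters=[0,0,1,2,0,2,0,0,0,3,0,1,1,1,0,1,0,2,2,2,0,4,1,0,0,2,0,1,0,0,1,0,1,1,1]
Step 7: insert ft at [2, 3, 9, 21, 25] -> counters=[0,0,2,3,0,2,0,0,0,4,0,1,1,1,0,1,0,2,2,2,0,5,1,0,0,3,0,1,0,0,1,0,1,1,1]
Step 8: insert cah at [17, 21, 32, 33, 34] -> counters=[0,0,2,3,0,2,0,0,0,4,0,1,1,1,0,1,0,3,2,2,0,6,1,0,0,3,0,1,0,0,1,0,2,2,2]
Step 9: insert bg at [5, 9, 19, 21, 22] -> counters=[0,0,2,3,0,3,0,0,0,5,0,1,1,1,0,1,0,3,2,3,0,7,2,0,0,3,0,1,0,0,1,0,2,2,2]
Step 10: insert cah at [17, 21, 32, 33, 34] -> counters=[0,0,2,3,0,3,0,0,0,5,0,1,1,1,0,1,0,4,2,3,0,8,2,0,0,3,0,1,0,0,1,0,3,3,3]
Step 11: insert bg at [5, 9, 19, 21, 22] -> counters=[0,0,2,3,0,4,0,0,0,6,0,1,1,1,0,1,0,4,2,4,0,9,3,0,0,3,0,1,0,0,1,0,3,3,3]
Step 12: delete d at [5, 12, 18, 25, 30] -> counters=[0,0,2,3,0,3,0,0,0,6,0,1,0,1,0,1,0,4,1,4,0,9,3,0,0,2,0,1,0,0,0,0,3,3,3]
Step 13: insert bg at [5, 9, 19, 21, 22] -> counters=[0,0,2,3,0,4,0,0,0,7,0,1,0,1,0,1,0,4,1,5,0,10,4,0,0,2,0,1,0,0,0,0,3,3,3]
Step 14: insert ft at [2, 3, 9, 21, 25] -> counters=[0,0,3,4,0,4,0,0,0,8,0,1,0,1,0,1,0,4,1,5,0,11,4,0,0,3,0,1,0,0,0,0,3,3,3]
Step 15: insert d at [5, 12, 18, 25, 30] -> counters=[0,0,3,4,0,5,0,0,0,8,0,1,1,1,0,1,0,4,2,5,0,11,4,0,0,4,0,1,0,0,1,0,3,3,3]
Step 16: insert d at [5, 12, 18, 25, 30] -> counters=[0,0,3,4,0,6,0,0,0,8,0,1,2,1,0,1,0,4,3,5,0,11,4,0,0,5,0,1,0,0,2,0,3,3,3]
Step 17: insert bg at [5, 9, 19, 21, 22] -> counters=[0,0,3,4,0,7,0,0,0,9,0,1,2,1,0,1,0,4,3,6,0,12,5,0,0,5,0,1,0,0,2,0,3,3,3]
Final counters=[0,0,3,4,0,7,0,0,0,9,0,1,2,1,0,1,0,4,3,6,0,12,5,0,0,5,0,1,0,0,2,0,3,3,3] -> 19 nonzero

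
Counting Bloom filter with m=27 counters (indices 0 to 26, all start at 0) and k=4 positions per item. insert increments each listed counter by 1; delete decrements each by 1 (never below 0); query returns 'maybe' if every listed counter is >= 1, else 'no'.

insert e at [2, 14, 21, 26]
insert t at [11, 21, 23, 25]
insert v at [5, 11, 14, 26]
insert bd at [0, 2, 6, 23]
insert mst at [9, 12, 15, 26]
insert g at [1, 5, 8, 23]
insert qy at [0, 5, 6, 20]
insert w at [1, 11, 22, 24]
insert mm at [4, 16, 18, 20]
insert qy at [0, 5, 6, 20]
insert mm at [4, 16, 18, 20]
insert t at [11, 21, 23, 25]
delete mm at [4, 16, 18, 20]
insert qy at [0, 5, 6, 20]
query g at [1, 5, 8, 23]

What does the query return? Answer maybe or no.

Answer: maybe

Derivation:
Step 1: insert e at [2, 14, 21, 26] -> counters=[0,0,1,0,0,0,0,0,0,0,0,0,0,0,1,0,0,0,0,0,0,1,0,0,0,0,1]
Step 2: insert t at [11, 21, 23, 25] -> counters=[0,0,1,0,0,0,0,0,0,0,0,1,0,0,1,0,0,0,0,0,0,2,0,1,0,1,1]
Step 3: insert v at [5, 11, 14, 26] -> counters=[0,0,1,0,0,1,0,0,0,0,0,2,0,0,2,0,0,0,0,0,0,2,0,1,0,1,2]
Step 4: insert bd at [0, 2, 6, 23] -> counters=[1,0,2,0,0,1,1,0,0,0,0,2,0,0,2,0,0,0,0,0,0,2,0,2,0,1,2]
Step 5: insert mst at [9, 12, 15, 26] -> counters=[1,0,2,0,0,1,1,0,0,1,0,2,1,0,2,1,0,0,0,0,0,2,0,2,0,1,3]
Step 6: insert g at [1, 5, 8, 23] -> counters=[1,1,2,0,0,2,1,0,1,1,0,2,1,0,2,1,0,0,0,0,0,2,0,3,0,1,3]
Step 7: insert qy at [0, 5, 6, 20] -> counters=[2,1,2,0,0,3,2,0,1,1,0,2,1,0,2,1,0,0,0,0,1,2,0,3,0,1,3]
Step 8: insert w at [1, 11, 22, 24] -> counters=[2,2,2,0,0,3,2,0,1,1,0,3,1,0,2,1,0,0,0,0,1,2,1,3,1,1,3]
Step 9: insert mm at [4, 16, 18, 20] -> counters=[2,2,2,0,1,3,2,0,1,1,0,3,1,0,2,1,1,0,1,0,2,2,1,3,1,1,3]
Step 10: insert qy at [0, 5, 6, 20] -> counters=[3,2,2,0,1,4,3,0,1,1,0,3,1,0,2,1,1,0,1,0,3,2,1,3,1,1,3]
Step 11: insert mm at [4, 16, 18, 20] -> counters=[3,2,2,0,2,4,3,0,1,1,0,3,1,0,2,1,2,0,2,0,4,2,1,3,1,1,3]
Step 12: insert t at [11, 21, 23, 25] -> counters=[3,2,2,0,2,4,3,0,1,1,0,4,1,0,2,1,2,0,2,0,4,3,1,4,1,2,3]
Step 13: delete mm at [4, 16, 18, 20] -> counters=[3,2,2,0,1,4,3,0,1,1,0,4,1,0,2,1,1,0,1,0,3,3,1,4,1,2,3]
Step 14: insert qy at [0, 5, 6, 20] -> counters=[4,2,2,0,1,5,4,0,1,1,0,4,1,0,2,1,1,0,1,0,4,3,1,4,1,2,3]
Query g: check counters[1]=2 counters[5]=5 counters[8]=1 counters[23]=4 -> maybe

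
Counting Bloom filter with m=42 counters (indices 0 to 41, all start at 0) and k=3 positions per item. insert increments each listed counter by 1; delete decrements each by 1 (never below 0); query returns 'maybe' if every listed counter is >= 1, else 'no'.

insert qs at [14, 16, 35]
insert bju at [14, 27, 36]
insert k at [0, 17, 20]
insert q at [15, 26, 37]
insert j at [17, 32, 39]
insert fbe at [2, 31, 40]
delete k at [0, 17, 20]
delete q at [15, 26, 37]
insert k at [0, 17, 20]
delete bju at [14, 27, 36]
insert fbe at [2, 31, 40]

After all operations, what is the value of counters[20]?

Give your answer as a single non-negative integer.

Step 1: insert qs at [14, 16, 35] -> counters=[0,0,0,0,0,0,0,0,0,0,0,0,0,0,1,0,1,0,0,0,0,0,0,0,0,0,0,0,0,0,0,0,0,0,0,1,0,0,0,0,0,0]
Step 2: insert bju at [14, 27, 36] -> counters=[0,0,0,0,0,0,0,0,0,0,0,0,0,0,2,0,1,0,0,0,0,0,0,0,0,0,0,1,0,0,0,0,0,0,0,1,1,0,0,0,0,0]
Step 3: insert k at [0, 17, 20] -> counters=[1,0,0,0,0,0,0,0,0,0,0,0,0,0,2,0,1,1,0,0,1,0,0,0,0,0,0,1,0,0,0,0,0,0,0,1,1,0,0,0,0,0]
Step 4: insert q at [15, 26, 37] -> counters=[1,0,0,0,0,0,0,0,0,0,0,0,0,0,2,1,1,1,0,0,1,0,0,0,0,0,1,1,0,0,0,0,0,0,0,1,1,1,0,0,0,0]
Step 5: insert j at [17, 32, 39] -> counters=[1,0,0,0,0,0,0,0,0,0,0,0,0,0,2,1,1,2,0,0,1,0,0,0,0,0,1,1,0,0,0,0,1,0,0,1,1,1,0,1,0,0]
Step 6: insert fbe at [2, 31, 40] -> counters=[1,0,1,0,0,0,0,0,0,0,0,0,0,0,2,1,1,2,0,0,1,0,0,0,0,0,1,1,0,0,0,1,1,0,0,1,1,1,0,1,1,0]
Step 7: delete k at [0, 17, 20] -> counters=[0,0,1,0,0,0,0,0,0,0,0,0,0,0,2,1,1,1,0,0,0,0,0,0,0,0,1,1,0,0,0,1,1,0,0,1,1,1,0,1,1,0]
Step 8: delete q at [15, 26, 37] -> counters=[0,0,1,0,0,0,0,0,0,0,0,0,0,0,2,0,1,1,0,0,0,0,0,0,0,0,0,1,0,0,0,1,1,0,0,1,1,0,0,1,1,0]
Step 9: insert k at [0, 17, 20] -> counters=[1,0,1,0,0,0,0,0,0,0,0,0,0,0,2,0,1,2,0,0,1,0,0,0,0,0,0,1,0,0,0,1,1,0,0,1,1,0,0,1,1,0]
Step 10: delete bju at [14, 27, 36] -> counters=[1,0,1,0,0,0,0,0,0,0,0,0,0,0,1,0,1,2,0,0,1,0,0,0,0,0,0,0,0,0,0,1,1,0,0,1,0,0,0,1,1,0]
Step 11: insert fbe at [2, 31, 40] -> counters=[1,0,2,0,0,0,0,0,0,0,0,0,0,0,1,0,1,2,0,0,1,0,0,0,0,0,0,0,0,0,0,2,1,0,0,1,0,0,0,1,2,0]
Final counters=[1,0,2,0,0,0,0,0,0,0,0,0,0,0,1,0,1,2,0,0,1,0,0,0,0,0,0,0,0,0,0,2,1,0,0,1,0,0,0,1,2,0] -> counters[20]=1

Answer: 1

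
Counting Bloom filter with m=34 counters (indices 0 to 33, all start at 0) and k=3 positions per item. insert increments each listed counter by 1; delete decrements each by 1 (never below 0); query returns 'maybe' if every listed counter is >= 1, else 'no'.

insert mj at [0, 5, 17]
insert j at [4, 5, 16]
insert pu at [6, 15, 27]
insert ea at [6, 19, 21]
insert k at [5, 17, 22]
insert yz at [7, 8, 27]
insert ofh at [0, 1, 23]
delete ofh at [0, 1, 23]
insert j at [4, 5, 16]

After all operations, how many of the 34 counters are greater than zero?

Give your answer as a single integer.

Step 1: insert mj at [0, 5, 17] -> counters=[1,0,0,0,0,1,0,0,0,0,0,0,0,0,0,0,0,1,0,0,0,0,0,0,0,0,0,0,0,0,0,0,0,0]
Step 2: insert j at [4, 5, 16] -> counters=[1,0,0,0,1,2,0,0,0,0,0,0,0,0,0,0,1,1,0,0,0,0,0,0,0,0,0,0,0,0,0,0,0,0]
Step 3: insert pu at [6, 15, 27] -> counters=[1,0,0,0,1,2,1,0,0,0,0,0,0,0,0,1,1,1,0,0,0,0,0,0,0,0,0,1,0,0,0,0,0,0]
Step 4: insert ea at [6, 19, 21] -> counters=[1,0,0,0,1,2,2,0,0,0,0,0,0,0,0,1,1,1,0,1,0,1,0,0,0,0,0,1,0,0,0,0,0,0]
Step 5: insert k at [5, 17, 22] -> counters=[1,0,0,0,1,3,2,0,0,0,0,0,0,0,0,1,1,2,0,1,0,1,1,0,0,0,0,1,0,0,0,0,0,0]
Step 6: insert yz at [7, 8, 27] -> counters=[1,0,0,0,1,3,2,1,1,0,0,0,0,0,0,1,1,2,0,1,0,1,1,0,0,0,0,2,0,0,0,0,0,0]
Step 7: insert ofh at [0, 1, 23] -> counters=[2,1,0,0,1,3,2,1,1,0,0,0,0,0,0,1,1,2,0,1,0,1,1,1,0,0,0,2,0,0,0,0,0,0]
Step 8: delete ofh at [0, 1, 23] -> counters=[1,0,0,0,1,3,2,1,1,0,0,0,0,0,0,1,1,2,0,1,0,1,1,0,0,0,0,2,0,0,0,0,0,0]
Step 9: insert j at [4, 5, 16] -> counters=[1,0,0,0,2,4,2,1,1,0,0,0,0,0,0,1,2,2,0,1,0,1,1,0,0,0,0,2,0,0,0,0,0,0]
Final counters=[1,0,0,0,2,4,2,1,1,0,0,0,0,0,0,1,2,2,0,1,0,1,1,0,0,0,0,2,0,0,0,0,0,0] -> 13 nonzero

Answer: 13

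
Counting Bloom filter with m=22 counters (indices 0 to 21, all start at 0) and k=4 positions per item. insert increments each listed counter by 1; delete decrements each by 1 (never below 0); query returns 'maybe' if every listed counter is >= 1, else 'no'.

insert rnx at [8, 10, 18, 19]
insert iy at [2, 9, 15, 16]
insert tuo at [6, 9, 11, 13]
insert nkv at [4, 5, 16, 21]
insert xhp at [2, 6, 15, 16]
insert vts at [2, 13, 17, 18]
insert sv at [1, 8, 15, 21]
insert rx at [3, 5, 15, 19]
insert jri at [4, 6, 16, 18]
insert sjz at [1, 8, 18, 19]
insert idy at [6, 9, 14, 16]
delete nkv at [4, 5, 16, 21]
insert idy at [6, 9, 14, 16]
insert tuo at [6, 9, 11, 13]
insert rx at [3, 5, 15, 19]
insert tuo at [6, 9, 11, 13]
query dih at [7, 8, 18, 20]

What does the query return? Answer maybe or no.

Answer: no

Derivation:
Step 1: insert rnx at [8, 10, 18, 19] -> counters=[0,0,0,0,0,0,0,0,1,0,1,0,0,0,0,0,0,0,1,1,0,0]
Step 2: insert iy at [2, 9, 15, 16] -> counters=[0,0,1,0,0,0,0,0,1,1,1,0,0,0,0,1,1,0,1,1,0,0]
Step 3: insert tuo at [6, 9, 11, 13] -> counters=[0,0,1,0,0,0,1,0,1,2,1,1,0,1,0,1,1,0,1,1,0,0]
Step 4: insert nkv at [4, 5, 16, 21] -> counters=[0,0,1,0,1,1,1,0,1,2,1,1,0,1,0,1,2,0,1,1,0,1]
Step 5: insert xhp at [2, 6, 15, 16] -> counters=[0,0,2,0,1,1,2,0,1,2,1,1,0,1,0,2,3,0,1,1,0,1]
Step 6: insert vts at [2, 13, 17, 18] -> counters=[0,0,3,0,1,1,2,0,1,2,1,1,0,2,0,2,3,1,2,1,0,1]
Step 7: insert sv at [1, 8, 15, 21] -> counters=[0,1,3,0,1,1,2,0,2,2,1,1,0,2,0,3,3,1,2,1,0,2]
Step 8: insert rx at [3, 5, 15, 19] -> counters=[0,1,3,1,1,2,2,0,2,2,1,1,0,2,0,4,3,1,2,2,0,2]
Step 9: insert jri at [4, 6, 16, 18] -> counters=[0,1,3,1,2,2,3,0,2,2,1,1,0,2,0,4,4,1,3,2,0,2]
Step 10: insert sjz at [1, 8, 18, 19] -> counters=[0,2,3,1,2,2,3,0,3,2,1,1,0,2,0,4,4,1,4,3,0,2]
Step 11: insert idy at [6, 9, 14, 16] -> counters=[0,2,3,1,2,2,4,0,3,3,1,1,0,2,1,4,5,1,4,3,0,2]
Step 12: delete nkv at [4, 5, 16, 21] -> counters=[0,2,3,1,1,1,4,0,3,3,1,1,0,2,1,4,4,1,4,3,0,1]
Step 13: insert idy at [6, 9, 14, 16] -> counters=[0,2,3,1,1,1,5,0,3,4,1,1,0,2,2,4,5,1,4,3,0,1]
Step 14: insert tuo at [6, 9, 11, 13] -> counters=[0,2,3,1,1,1,6,0,3,5,1,2,0,3,2,4,5,1,4,3,0,1]
Step 15: insert rx at [3, 5, 15, 19] -> counters=[0,2,3,2,1,2,6,0,3,5,1,2,0,3,2,5,5,1,4,4,0,1]
Step 16: insert tuo at [6, 9, 11, 13] -> counters=[0,2,3,2,1,2,7,0,3,6,1,3,0,4,2,5,5,1,4,4,0,1]
Query dih: check counters[7]=0 counters[8]=3 counters[18]=4 counters[20]=0 -> no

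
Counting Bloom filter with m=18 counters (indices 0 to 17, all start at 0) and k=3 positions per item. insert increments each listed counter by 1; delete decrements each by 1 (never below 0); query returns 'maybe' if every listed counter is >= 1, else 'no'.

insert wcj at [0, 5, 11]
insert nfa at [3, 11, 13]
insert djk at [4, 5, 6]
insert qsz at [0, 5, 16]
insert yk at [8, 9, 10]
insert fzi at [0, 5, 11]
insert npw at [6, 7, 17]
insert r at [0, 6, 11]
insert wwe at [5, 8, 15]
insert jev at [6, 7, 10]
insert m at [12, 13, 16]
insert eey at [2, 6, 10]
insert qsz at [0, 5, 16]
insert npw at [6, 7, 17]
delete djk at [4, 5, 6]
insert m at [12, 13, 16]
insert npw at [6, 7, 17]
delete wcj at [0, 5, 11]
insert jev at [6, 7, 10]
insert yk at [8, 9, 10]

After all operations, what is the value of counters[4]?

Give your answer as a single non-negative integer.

Step 1: insert wcj at [0, 5, 11] -> counters=[1,0,0,0,0,1,0,0,0,0,0,1,0,0,0,0,0,0]
Step 2: insert nfa at [3, 11, 13] -> counters=[1,0,0,1,0,1,0,0,0,0,0,2,0,1,0,0,0,0]
Step 3: insert djk at [4, 5, 6] -> counters=[1,0,0,1,1,2,1,0,0,0,0,2,0,1,0,0,0,0]
Step 4: insert qsz at [0, 5, 16] -> counters=[2,0,0,1,1,3,1,0,0,0,0,2,0,1,0,0,1,0]
Step 5: insert yk at [8, 9, 10] -> counters=[2,0,0,1,1,3,1,0,1,1,1,2,0,1,0,0,1,0]
Step 6: insert fzi at [0, 5, 11] -> counters=[3,0,0,1,1,4,1,0,1,1,1,3,0,1,0,0,1,0]
Step 7: insert npw at [6, 7, 17] -> counters=[3,0,0,1,1,4,2,1,1,1,1,3,0,1,0,0,1,1]
Step 8: insert r at [0, 6, 11] -> counters=[4,0,0,1,1,4,3,1,1,1,1,4,0,1,0,0,1,1]
Step 9: insert wwe at [5, 8, 15] -> counters=[4,0,0,1,1,5,3,1,2,1,1,4,0,1,0,1,1,1]
Step 10: insert jev at [6, 7, 10] -> counters=[4,0,0,1,1,5,4,2,2,1,2,4,0,1,0,1,1,1]
Step 11: insert m at [12, 13, 16] -> counters=[4,0,0,1,1,5,4,2,2,1,2,4,1,2,0,1,2,1]
Step 12: insert eey at [2, 6, 10] -> counters=[4,0,1,1,1,5,5,2,2,1,3,4,1,2,0,1,2,1]
Step 13: insert qsz at [0, 5, 16] -> counters=[5,0,1,1,1,6,5,2,2,1,3,4,1,2,0,1,3,1]
Step 14: insert npw at [6, 7, 17] -> counters=[5,0,1,1,1,6,6,3,2,1,3,4,1,2,0,1,3,2]
Step 15: delete djk at [4, 5, 6] -> counters=[5,0,1,1,0,5,5,3,2,1,3,4,1,2,0,1,3,2]
Step 16: insert m at [12, 13, 16] -> counters=[5,0,1,1,0,5,5,3,2,1,3,4,2,3,0,1,4,2]
Step 17: insert npw at [6, 7, 17] -> counters=[5,0,1,1,0,5,6,4,2,1,3,4,2,3,0,1,4,3]
Step 18: delete wcj at [0, 5, 11] -> counters=[4,0,1,1,0,4,6,4,2,1,3,3,2,3,0,1,4,3]
Step 19: insert jev at [6, 7, 10] -> counters=[4,0,1,1,0,4,7,5,2,1,4,3,2,3,0,1,4,3]
Step 20: insert yk at [8, 9, 10] -> counters=[4,0,1,1,0,4,7,5,3,2,5,3,2,3,0,1,4,3]
Final counters=[4,0,1,1,0,4,7,5,3,2,5,3,2,3,0,1,4,3] -> counters[4]=0

Answer: 0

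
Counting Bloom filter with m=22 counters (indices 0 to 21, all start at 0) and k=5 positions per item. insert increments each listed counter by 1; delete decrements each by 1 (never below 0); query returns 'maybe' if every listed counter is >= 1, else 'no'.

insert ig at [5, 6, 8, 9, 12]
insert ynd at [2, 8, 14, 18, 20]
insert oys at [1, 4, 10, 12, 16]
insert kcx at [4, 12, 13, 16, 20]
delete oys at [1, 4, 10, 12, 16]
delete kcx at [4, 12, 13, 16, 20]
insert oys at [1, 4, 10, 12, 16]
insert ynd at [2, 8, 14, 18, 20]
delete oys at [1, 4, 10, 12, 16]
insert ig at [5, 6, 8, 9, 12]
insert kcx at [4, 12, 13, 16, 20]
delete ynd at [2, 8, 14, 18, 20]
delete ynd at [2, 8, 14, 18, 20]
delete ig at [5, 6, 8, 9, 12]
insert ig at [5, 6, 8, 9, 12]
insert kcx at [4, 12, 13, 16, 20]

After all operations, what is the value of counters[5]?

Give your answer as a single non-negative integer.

Answer: 2

Derivation:
Step 1: insert ig at [5, 6, 8, 9, 12] -> counters=[0,0,0,0,0,1,1,0,1,1,0,0,1,0,0,0,0,0,0,0,0,0]
Step 2: insert ynd at [2, 8, 14, 18, 20] -> counters=[0,0,1,0,0,1,1,0,2,1,0,0,1,0,1,0,0,0,1,0,1,0]
Step 3: insert oys at [1, 4, 10, 12, 16] -> counters=[0,1,1,0,1,1,1,0,2,1,1,0,2,0,1,0,1,0,1,0,1,0]
Step 4: insert kcx at [4, 12, 13, 16, 20] -> counters=[0,1,1,0,2,1,1,0,2,1,1,0,3,1,1,0,2,0,1,0,2,0]
Step 5: delete oys at [1, 4, 10, 12, 16] -> counters=[0,0,1,0,1,1,1,0,2,1,0,0,2,1,1,0,1,0,1,0,2,0]
Step 6: delete kcx at [4, 12, 13, 16, 20] -> counters=[0,0,1,0,0,1,1,0,2,1,0,0,1,0,1,0,0,0,1,0,1,0]
Step 7: insert oys at [1, 4, 10, 12, 16] -> counters=[0,1,1,0,1,1,1,0,2,1,1,0,2,0,1,0,1,0,1,0,1,0]
Step 8: insert ynd at [2, 8, 14, 18, 20] -> counters=[0,1,2,0,1,1,1,0,3,1,1,0,2,0,2,0,1,0,2,0,2,0]
Step 9: delete oys at [1, 4, 10, 12, 16] -> counters=[0,0,2,0,0,1,1,0,3,1,0,0,1,0,2,0,0,0,2,0,2,0]
Step 10: insert ig at [5, 6, 8, 9, 12] -> counters=[0,0,2,0,0,2,2,0,4,2,0,0,2,0,2,0,0,0,2,0,2,0]
Step 11: insert kcx at [4, 12, 13, 16, 20] -> counters=[0,0,2,0,1,2,2,0,4,2,0,0,3,1,2,0,1,0,2,0,3,0]
Step 12: delete ynd at [2, 8, 14, 18, 20] -> counters=[0,0,1,0,1,2,2,0,3,2,0,0,3,1,1,0,1,0,1,0,2,0]
Step 13: delete ynd at [2, 8, 14, 18, 20] -> counters=[0,0,0,0,1,2,2,0,2,2,0,0,3,1,0,0,1,0,0,0,1,0]
Step 14: delete ig at [5, 6, 8, 9, 12] -> counters=[0,0,0,0,1,1,1,0,1,1,0,0,2,1,0,0,1,0,0,0,1,0]
Step 15: insert ig at [5, 6, 8, 9, 12] -> counters=[0,0,0,0,1,2,2,0,2,2,0,0,3,1,0,0,1,0,0,0,1,0]
Step 16: insert kcx at [4, 12, 13, 16, 20] -> counters=[0,0,0,0,2,2,2,0,2,2,0,0,4,2,0,0,2,0,0,0,2,0]
Final counters=[0,0,0,0,2,2,2,0,2,2,0,0,4,2,0,0,2,0,0,0,2,0] -> counters[5]=2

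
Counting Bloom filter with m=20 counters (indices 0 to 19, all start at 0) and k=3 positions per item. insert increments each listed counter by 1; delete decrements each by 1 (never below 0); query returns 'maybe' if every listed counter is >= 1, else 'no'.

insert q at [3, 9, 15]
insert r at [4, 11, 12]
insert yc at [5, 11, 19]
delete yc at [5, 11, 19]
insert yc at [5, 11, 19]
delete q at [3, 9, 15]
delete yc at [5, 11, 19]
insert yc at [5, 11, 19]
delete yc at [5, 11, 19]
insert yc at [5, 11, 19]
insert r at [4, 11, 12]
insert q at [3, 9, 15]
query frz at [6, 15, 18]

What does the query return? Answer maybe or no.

Answer: no

Derivation:
Step 1: insert q at [3, 9, 15] -> counters=[0,0,0,1,0,0,0,0,0,1,0,0,0,0,0,1,0,0,0,0]
Step 2: insert r at [4, 11, 12] -> counters=[0,0,0,1,1,0,0,0,0,1,0,1,1,0,0,1,0,0,0,0]
Step 3: insert yc at [5, 11, 19] -> counters=[0,0,0,1,1,1,0,0,0,1,0,2,1,0,0,1,0,0,0,1]
Step 4: delete yc at [5, 11, 19] -> counters=[0,0,0,1,1,0,0,0,0,1,0,1,1,0,0,1,0,0,0,0]
Step 5: insert yc at [5, 11, 19] -> counters=[0,0,0,1,1,1,0,0,0,1,0,2,1,0,0,1,0,0,0,1]
Step 6: delete q at [3, 9, 15] -> counters=[0,0,0,0,1,1,0,0,0,0,0,2,1,0,0,0,0,0,0,1]
Step 7: delete yc at [5, 11, 19] -> counters=[0,0,0,0,1,0,0,0,0,0,0,1,1,0,0,0,0,0,0,0]
Step 8: insert yc at [5, 11, 19] -> counters=[0,0,0,0,1,1,0,0,0,0,0,2,1,0,0,0,0,0,0,1]
Step 9: delete yc at [5, 11, 19] -> counters=[0,0,0,0,1,0,0,0,0,0,0,1,1,0,0,0,0,0,0,0]
Step 10: insert yc at [5, 11, 19] -> counters=[0,0,0,0,1,1,0,0,0,0,0,2,1,0,0,0,0,0,0,1]
Step 11: insert r at [4, 11, 12] -> counters=[0,0,0,0,2,1,0,0,0,0,0,3,2,0,0,0,0,0,0,1]
Step 12: insert q at [3, 9, 15] -> counters=[0,0,0,1,2,1,0,0,0,1,0,3,2,0,0,1,0,0,0,1]
Query frz: check counters[6]=0 counters[15]=1 counters[18]=0 -> no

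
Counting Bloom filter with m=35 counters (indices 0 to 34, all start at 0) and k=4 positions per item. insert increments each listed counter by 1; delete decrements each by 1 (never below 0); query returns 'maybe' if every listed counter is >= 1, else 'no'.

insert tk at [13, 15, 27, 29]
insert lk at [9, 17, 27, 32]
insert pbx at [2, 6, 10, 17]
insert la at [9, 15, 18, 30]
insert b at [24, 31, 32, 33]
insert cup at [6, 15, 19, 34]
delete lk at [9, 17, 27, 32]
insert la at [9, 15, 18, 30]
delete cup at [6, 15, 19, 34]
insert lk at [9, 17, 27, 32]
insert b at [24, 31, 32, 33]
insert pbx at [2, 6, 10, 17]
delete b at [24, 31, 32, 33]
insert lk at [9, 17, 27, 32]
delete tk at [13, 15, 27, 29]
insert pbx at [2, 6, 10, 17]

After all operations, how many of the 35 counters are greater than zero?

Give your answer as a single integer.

Step 1: insert tk at [13, 15, 27, 29] -> counters=[0,0,0,0,0,0,0,0,0,0,0,0,0,1,0,1,0,0,0,0,0,0,0,0,0,0,0,1,0,1,0,0,0,0,0]
Step 2: insert lk at [9, 17, 27, 32] -> counters=[0,0,0,0,0,0,0,0,0,1,0,0,0,1,0,1,0,1,0,0,0,0,0,0,0,0,0,2,0,1,0,0,1,0,0]
Step 3: insert pbx at [2, 6, 10, 17] -> counters=[0,0,1,0,0,0,1,0,0,1,1,0,0,1,0,1,0,2,0,0,0,0,0,0,0,0,0,2,0,1,0,0,1,0,0]
Step 4: insert la at [9, 15, 18, 30] -> counters=[0,0,1,0,0,0,1,0,0,2,1,0,0,1,0,2,0,2,1,0,0,0,0,0,0,0,0,2,0,1,1,0,1,0,0]
Step 5: insert b at [24, 31, 32, 33] -> counters=[0,0,1,0,0,0,1,0,0,2,1,0,0,1,0,2,0,2,1,0,0,0,0,0,1,0,0,2,0,1,1,1,2,1,0]
Step 6: insert cup at [6, 15, 19, 34] -> counters=[0,0,1,0,0,0,2,0,0,2,1,0,0,1,0,3,0,2,1,1,0,0,0,0,1,0,0,2,0,1,1,1,2,1,1]
Step 7: delete lk at [9, 17, 27, 32] -> counters=[0,0,1,0,0,0,2,0,0,1,1,0,0,1,0,3,0,1,1,1,0,0,0,0,1,0,0,1,0,1,1,1,1,1,1]
Step 8: insert la at [9, 15, 18, 30] -> counters=[0,0,1,0,0,0,2,0,0,2,1,0,0,1,0,4,0,1,2,1,0,0,0,0,1,0,0,1,0,1,2,1,1,1,1]
Step 9: delete cup at [6, 15, 19, 34] -> counters=[0,0,1,0,0,0,1,0,0,2,1,0,0,1,0,3,0,1,2,0,0,0,0,0,1,0,0,1,0,1,2,1,1,1,0]
Step 10: insert lk at [9, 17, 27, 32] -> counters=[0,0,1,0,0,0,1,0,0,3,1,0,0,1,0,3,0,2,2,0,0,0,0,0,1,0,0,2,0,1,2,1,2,1,0]
Step 11: insert b at [24, 31, 32, 33] -> counters=[0,0,1,0,0,0,1,0,0,3,1,0,0,1,0,3,0,2,2,0,0,0,0,0,2,0,0,2,0,1,2,2,3,2,0]
Step 12: insert pbx at [2, 6, 10, 17] -> counters=[0,0,2,0,0,0,2,0,0,3,2,0,0,1,0,3,0,3,2,0,0,0,0,0,2,0,0,2,0,1,2,2,3,2,0]
Step 13: delete b at [24, 31, 32, 33] -> counters=[0,0,2,0,0,0,2,0,0,3,2,0,0,1,0,3,0,3,2,0,0,0,0,0,1,0,0,2,0,1,2,1,2,1,0]
Step 14: insert lk at [9, 17, 27, 32] -> counters=[0,0,2,0,0,0,2,0,0,4,2,0,0,1,0,3,0,4,2,0,0,0,0,0,1,0,0,3,0,1,2,1,3,1,0]
Step 15: delete tk at [13, 15, 27, 29] -> counters=[0,0,2,0,0,0,2,0,0,4,2,0,0,0,0,2,0,4,2,0,0,0,0,0,1,0,0,2,0,0,2,1,3,1,0]
Step 16: insert pbx at [2, 6, 10, 17] -> counters=[0,0,3,0,0,0,3,0,0,4,3,0,0,0,0,2,0,5,2,0,0,0,0,0,1,0,0,2,0,0,2,1,3,1,0]
Final counters=[0,0,3,0,0,0,3,0,0,4,3,0,0,0,0,2,0,5,2,0,0,0,0,0,1,0,0,2,0,0,2,1,3,1,0] -> 13 nonzero

Answer: 13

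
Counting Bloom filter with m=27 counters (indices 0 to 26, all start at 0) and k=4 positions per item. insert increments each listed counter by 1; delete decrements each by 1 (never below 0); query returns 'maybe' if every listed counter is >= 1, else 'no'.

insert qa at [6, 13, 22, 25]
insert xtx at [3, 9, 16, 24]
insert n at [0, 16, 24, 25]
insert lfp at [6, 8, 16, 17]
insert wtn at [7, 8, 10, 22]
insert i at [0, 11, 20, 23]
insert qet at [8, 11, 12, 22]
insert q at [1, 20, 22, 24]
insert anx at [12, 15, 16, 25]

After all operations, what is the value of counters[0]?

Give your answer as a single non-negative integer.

Step 1: insert qa at [6, 13, 22, 25] -> counters=[0,0,0,0,0,0,1,0,0,0,0,0,0,1,0,0,0,0,0,0,0,0,1,0,0,1,0]
Step 2: insert xtx at [3, 9, 16, 24] -> counters=[0,0,0,1,0,0,1,0,0,1,0,0,0,1,0,0,1,0,0,0,0,0,1,0,1,1,0]
Step 3: insert n at [0, 16, 24, 25] -> counters=[1,0,0,1,0,0,1,0,0,1,0,0,0,1,0,0,2,0,0,0,0,0,1,0,2,2,0]
Step 4: insert lfp at [6, 8, 16, 17] -> counters=[1,0,0,1,0,0,2,0,1,1,0,0,0,1,0,0,3,1,0,0,0,0,1,0,2,2,0]
Step 5: insert wtn at [7, 8, 10, 22] -> counters=[1,0,0,1,0,0,2,1,2,1,1,0,0,1,0,0,3,1,0,0,0,0,2,0,2,2,0]
Step 6: insert i at [0, 11, 20, 23] -> counters=[2,0,0,1,0,0,2,1,2,1,1,1,0,1,0,0,3,1,0,0,1,0,2,1,2,2,0]
Step 7: insert qet at [8, 11, 12, 22] -> counters=[2,0,0,1,0,0,2,1,3,1,1,2,1,1,0,0,3,1,0,0,1,0,3,1,2,2,0]
Step 8: insert q at [1, 20, 22, 24] -> counters=[2,1,0,1,0,0,2,1,3,1,1,2,1,1,0,0,3,1,0,0,2,0,4,1,3,2,0]
Step 9: insert anx at [12, 15, 16, 25] -> counters=[2,1,0,1,0,0,2,1,3,1,1,2,2,1,0,1,4,1,0,0,2,0,4,1,3,3,0]
Final counters=[2,1,0,1,0,0,2,1,3,1,1,2,2,1,0,1,4,1,0,0,2,0,4,1,3,3,0] -> counters[0]=2

Answer: 2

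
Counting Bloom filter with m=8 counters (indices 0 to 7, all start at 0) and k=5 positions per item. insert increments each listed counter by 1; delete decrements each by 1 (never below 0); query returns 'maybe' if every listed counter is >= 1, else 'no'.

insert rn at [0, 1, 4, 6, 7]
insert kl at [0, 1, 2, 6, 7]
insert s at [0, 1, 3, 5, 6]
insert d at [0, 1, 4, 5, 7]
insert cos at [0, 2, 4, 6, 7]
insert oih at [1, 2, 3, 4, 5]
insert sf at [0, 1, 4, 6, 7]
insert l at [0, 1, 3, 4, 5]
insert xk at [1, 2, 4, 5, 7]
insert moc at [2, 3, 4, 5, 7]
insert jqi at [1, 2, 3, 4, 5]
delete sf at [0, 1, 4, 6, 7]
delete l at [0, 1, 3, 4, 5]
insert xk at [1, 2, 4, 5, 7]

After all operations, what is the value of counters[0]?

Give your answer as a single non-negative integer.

Answer: 5

Derivation:
Step 1: insert rn at [0, 1, 4, 6, 7] -> counters=[1,1,0,0,1,0,1,1]
Step 2: insert kl at [0, 1, 2, 6, 7] -> counters=[2,2,1,0,1,0,2,2]
Step 3: insert s at [0, 1, 3, 5, 6] -> counters=[3,3,1,1,1,1,3,2]
Step 4: insert d at [0, 1, 4, 5, 7] -> counters=[4,4,1,1,2,2,3,3]
Step 5: insert cos at [0, 2, 4, 6, 7] -> counters=[5,4,2,1,3,2,4,4]
Step 6: insert oih at [1, 2, 3, 4, 5] -> counters=[5,5,3,2,4,3,4,4]
Step 7: insert sf at [0, 1, 4, 6, 7] -> counters=[6,6,3,2,5,3,5,5]
Step 8: insert l at [0, 1, 3, 4, 5] -> counters=[7,7,3,3,6,4,5,5]
Step 9: insert xk at [1, 2, 4, 5, 7] -> counters=[7,8,4,3,7,5,5,6]
Step 10: insert moc at [2, 3, 4, 5, 7] -> counters=[7,8,5,4,8,6,5,7]
Step 11: insert jqi at [1, 2, 3, 4, 5] -> counters=[7,9,6,5,9,7,5,7]
Step 12: delete sf at [0, 1, 4, 6, 7] -> counters=[6,8,6,5,8,7,4,6]
Step 13: delete l at [0, 1, 3, 4, 5] -> counters=[5,7,6,4,7,6,4,6]
Step 14: insert xk at [1, 2, 4, 5, 7] -> counters=[5,8,7,4,8,7,4,7]
Final counters=[5,8,7,4,8,7,4,7] -> counters[0]=5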